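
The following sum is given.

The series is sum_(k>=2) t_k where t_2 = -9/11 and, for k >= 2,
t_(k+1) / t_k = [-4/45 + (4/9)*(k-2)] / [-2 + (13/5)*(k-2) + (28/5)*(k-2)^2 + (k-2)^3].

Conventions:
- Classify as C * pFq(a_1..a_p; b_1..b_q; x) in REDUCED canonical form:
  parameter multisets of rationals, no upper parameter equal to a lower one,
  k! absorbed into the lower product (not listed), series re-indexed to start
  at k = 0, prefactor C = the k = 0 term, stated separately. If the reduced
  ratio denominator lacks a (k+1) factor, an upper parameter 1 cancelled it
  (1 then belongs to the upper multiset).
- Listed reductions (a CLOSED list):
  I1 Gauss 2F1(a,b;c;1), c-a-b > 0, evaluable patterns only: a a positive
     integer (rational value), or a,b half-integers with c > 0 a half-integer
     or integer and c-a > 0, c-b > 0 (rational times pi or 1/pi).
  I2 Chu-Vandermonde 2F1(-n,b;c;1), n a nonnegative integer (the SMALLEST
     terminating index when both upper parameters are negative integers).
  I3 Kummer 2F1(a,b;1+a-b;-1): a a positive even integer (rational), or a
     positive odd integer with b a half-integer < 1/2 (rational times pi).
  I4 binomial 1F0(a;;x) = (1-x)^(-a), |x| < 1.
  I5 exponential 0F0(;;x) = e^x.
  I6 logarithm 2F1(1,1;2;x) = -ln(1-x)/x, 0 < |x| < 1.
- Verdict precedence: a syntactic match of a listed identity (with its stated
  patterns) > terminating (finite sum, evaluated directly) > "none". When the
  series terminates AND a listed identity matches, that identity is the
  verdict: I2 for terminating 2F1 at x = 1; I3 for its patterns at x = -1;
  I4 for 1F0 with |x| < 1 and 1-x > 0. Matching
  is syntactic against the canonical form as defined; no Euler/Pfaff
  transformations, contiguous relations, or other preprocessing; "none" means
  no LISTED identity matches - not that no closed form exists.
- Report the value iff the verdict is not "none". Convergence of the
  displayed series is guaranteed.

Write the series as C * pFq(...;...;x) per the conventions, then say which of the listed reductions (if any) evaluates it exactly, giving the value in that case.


Prefactor -9/11, argument 4/9: 1F2 with upper {-1/5} over lower {-2/5, 5}. Verdict: none. Every listed pattern misses the 1F2 form at 4/9, upper {-1/5}.

Structural cue: t_0 being -9/11, roots of the ratio polynomials (C = -9/11, x = 4/9) are the negated parameters.
Ratio: r(k) = (4/9) * (k-1/5) / [(k-2/5) (k+5) (k+1)] - poly over poly, x = (4/9) from leading terms; C = -9/11 at k = 0.


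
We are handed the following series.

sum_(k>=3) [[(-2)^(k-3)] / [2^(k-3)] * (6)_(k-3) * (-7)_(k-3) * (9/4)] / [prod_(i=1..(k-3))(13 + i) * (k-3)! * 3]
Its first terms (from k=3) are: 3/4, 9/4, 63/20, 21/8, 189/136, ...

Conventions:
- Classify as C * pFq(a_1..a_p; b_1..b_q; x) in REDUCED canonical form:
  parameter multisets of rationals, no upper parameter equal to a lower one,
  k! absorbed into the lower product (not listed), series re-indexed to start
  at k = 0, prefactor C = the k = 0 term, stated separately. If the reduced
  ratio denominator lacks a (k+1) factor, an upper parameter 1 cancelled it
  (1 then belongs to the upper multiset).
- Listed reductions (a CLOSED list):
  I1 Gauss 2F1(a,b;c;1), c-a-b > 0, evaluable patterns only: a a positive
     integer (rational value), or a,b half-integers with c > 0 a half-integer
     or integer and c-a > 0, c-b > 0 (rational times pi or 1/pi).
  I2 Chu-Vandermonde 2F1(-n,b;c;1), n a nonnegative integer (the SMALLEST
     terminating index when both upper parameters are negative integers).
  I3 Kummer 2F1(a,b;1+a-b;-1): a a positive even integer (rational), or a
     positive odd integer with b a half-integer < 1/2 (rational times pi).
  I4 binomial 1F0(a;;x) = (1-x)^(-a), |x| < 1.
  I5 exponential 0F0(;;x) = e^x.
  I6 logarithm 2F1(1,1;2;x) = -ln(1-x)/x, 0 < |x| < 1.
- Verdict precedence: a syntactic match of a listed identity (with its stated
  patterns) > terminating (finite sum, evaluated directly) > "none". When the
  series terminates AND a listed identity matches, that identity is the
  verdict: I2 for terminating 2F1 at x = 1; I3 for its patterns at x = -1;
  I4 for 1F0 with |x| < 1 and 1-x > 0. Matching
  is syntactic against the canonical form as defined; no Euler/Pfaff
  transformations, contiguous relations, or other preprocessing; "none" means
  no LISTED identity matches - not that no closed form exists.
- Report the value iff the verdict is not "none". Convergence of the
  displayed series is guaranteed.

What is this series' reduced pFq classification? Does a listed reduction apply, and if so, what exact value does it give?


The series (x = -1) is 2F1: upper {-7, 6}, lower {14}, prefactor 3/4. Verdict: Kummer's theorem (I3) matches (x = -1; c = 14 equals 1+a-b for upper {-7, 6}: listed pattern). Exact value: 429/40.

The tell: with t_0 = 3/4, the lower running product (C = 3/4, x = -1) is a rising factorial.
Term ratio: r(k) = (-1) * (k-7) (k+6) / [(k+14) (k+1)] - poly over poly, x = (-1) from leading terms; C = 3/4 at k = 0.


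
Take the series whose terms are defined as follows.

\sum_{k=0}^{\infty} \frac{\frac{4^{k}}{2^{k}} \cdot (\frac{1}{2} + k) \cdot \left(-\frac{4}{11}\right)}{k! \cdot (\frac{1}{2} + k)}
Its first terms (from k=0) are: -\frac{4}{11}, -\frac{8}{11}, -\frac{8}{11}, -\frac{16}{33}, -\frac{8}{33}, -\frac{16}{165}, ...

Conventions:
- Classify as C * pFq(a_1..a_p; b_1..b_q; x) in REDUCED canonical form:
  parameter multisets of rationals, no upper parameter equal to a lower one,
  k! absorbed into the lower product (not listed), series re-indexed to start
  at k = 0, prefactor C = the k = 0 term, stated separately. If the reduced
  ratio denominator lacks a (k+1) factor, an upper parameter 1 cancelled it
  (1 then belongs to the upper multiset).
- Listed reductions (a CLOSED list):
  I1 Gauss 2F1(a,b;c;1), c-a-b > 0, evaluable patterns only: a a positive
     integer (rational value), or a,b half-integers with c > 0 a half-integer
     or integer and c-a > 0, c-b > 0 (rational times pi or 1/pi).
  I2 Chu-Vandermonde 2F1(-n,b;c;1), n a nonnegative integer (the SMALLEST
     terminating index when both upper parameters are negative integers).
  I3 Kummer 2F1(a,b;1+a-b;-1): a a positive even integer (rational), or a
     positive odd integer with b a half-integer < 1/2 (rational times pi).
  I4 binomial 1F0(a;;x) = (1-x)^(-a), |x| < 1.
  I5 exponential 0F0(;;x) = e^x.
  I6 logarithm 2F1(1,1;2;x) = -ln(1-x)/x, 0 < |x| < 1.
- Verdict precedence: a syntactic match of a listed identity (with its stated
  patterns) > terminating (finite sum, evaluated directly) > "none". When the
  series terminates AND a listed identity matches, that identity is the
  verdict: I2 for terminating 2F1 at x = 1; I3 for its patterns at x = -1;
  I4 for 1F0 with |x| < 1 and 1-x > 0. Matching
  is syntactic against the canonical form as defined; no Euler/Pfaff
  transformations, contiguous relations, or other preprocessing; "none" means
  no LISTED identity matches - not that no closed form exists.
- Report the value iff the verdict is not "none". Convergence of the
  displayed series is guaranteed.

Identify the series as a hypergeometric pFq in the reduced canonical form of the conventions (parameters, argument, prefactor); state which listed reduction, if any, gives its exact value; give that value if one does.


x = 2 here; the reduced form reads 0F0, upper {-}, lower {-}, C = -\frac{4}{11}. Verdict: the I5 exponential reduction matches (the 0F0 exponential series at x = 2). Exact value: \left(-\frac{4}{11}\right) \cdot e^{2}.

Key observation: x = 2 and the two k-th powers (C = -4/11) combine into one argument.
Consecutive-term ratio: r(k) = 2 * 1 / [(k+1)] ; factor over Q: parameters, x = 2, and C = -\frac{4}{11}.


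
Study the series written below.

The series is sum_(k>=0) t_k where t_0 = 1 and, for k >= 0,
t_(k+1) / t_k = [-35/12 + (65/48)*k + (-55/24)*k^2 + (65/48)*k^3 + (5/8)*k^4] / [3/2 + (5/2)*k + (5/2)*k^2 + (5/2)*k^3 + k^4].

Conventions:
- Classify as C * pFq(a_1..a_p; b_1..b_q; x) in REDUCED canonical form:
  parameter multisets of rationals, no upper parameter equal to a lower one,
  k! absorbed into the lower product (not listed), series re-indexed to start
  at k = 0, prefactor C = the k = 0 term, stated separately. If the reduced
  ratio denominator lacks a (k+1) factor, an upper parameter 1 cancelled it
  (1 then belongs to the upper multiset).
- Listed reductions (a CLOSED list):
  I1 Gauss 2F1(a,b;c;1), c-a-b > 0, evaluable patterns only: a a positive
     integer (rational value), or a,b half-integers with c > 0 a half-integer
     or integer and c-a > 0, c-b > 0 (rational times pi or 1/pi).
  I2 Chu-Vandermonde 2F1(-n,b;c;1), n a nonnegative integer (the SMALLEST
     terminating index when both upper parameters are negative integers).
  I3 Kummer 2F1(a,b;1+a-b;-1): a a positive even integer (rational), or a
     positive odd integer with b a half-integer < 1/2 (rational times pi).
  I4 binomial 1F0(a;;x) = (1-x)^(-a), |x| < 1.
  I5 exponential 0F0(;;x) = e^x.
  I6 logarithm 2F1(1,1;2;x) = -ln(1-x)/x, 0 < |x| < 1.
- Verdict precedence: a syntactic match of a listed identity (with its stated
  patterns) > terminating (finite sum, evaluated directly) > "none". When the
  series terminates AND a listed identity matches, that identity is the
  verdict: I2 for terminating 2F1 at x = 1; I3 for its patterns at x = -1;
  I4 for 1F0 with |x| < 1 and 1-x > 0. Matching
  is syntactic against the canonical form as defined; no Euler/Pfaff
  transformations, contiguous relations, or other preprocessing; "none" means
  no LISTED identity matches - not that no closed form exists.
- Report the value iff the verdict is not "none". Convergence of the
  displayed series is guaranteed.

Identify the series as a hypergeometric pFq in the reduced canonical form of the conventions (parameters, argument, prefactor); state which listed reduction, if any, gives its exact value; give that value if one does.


First insight: x = (5/8) and factor the ratio over Q (C = 1): negated roots = parameters.
Adjacent-term ratio: r(k) = (5/8) * (k-4/3) (k+7/2) / [(k+3/2) (k+1)] ; factor over Q: parameters, x = (5/8), and C = 1.

The series (x = 5/8) is 2F1: upper {-4/3, 7/2}, lower {3/2}, prefactor 1. Verdict: no listed reduction: x = 5/8 and upper {-4/3, 7/2} fail every I1-I6 pattern.


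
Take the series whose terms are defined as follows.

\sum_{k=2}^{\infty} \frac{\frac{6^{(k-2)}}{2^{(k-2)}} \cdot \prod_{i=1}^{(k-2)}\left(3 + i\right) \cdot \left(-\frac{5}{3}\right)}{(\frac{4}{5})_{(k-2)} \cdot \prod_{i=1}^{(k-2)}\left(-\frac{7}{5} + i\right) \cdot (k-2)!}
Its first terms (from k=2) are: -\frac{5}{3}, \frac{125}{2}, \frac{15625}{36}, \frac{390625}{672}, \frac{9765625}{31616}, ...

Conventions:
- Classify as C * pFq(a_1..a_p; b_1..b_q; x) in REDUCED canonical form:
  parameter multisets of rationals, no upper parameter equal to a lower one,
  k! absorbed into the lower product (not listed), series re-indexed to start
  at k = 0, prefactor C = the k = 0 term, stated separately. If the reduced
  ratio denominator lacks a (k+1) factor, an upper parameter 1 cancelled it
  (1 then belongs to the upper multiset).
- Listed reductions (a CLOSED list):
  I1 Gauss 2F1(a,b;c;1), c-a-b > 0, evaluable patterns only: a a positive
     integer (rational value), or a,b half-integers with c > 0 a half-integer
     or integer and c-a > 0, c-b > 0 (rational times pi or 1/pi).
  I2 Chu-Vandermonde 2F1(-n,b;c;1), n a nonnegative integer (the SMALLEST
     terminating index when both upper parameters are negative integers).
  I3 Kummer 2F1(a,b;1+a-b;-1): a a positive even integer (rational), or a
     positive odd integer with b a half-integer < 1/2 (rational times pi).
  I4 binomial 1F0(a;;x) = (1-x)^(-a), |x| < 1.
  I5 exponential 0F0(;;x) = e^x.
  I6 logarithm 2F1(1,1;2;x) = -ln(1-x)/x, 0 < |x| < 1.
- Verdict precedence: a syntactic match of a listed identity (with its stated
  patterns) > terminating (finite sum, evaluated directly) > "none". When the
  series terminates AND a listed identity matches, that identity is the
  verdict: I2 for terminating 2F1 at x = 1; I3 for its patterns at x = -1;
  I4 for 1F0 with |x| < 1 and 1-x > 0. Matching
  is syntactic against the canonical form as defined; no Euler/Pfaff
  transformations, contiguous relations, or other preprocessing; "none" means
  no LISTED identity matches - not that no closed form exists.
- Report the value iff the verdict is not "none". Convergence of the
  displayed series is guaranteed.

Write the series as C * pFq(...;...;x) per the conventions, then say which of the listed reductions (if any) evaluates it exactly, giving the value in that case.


Structural cue: from the first term -\frac{5}{3}: the running product (C = -5/3) telescopes to a rising factorial.
Term ratio: r(k) = 3 * (k+4) / [(k-\frac{2}{5}) (k+\frac{4}{5}) (k+1)] ; factor over Q: parameters, x = 3, and C = -\frac{5}{3}.

Canonical form: C = -\frac{5}{3} times 1F2 with upper {4}, lower {-\frac{2}{5}, \frac{4}{5}}, x = 3. Verdict: none. A 1F2 with upper {4} fits none of I1-I6 at x = 3; the sum runs forever.


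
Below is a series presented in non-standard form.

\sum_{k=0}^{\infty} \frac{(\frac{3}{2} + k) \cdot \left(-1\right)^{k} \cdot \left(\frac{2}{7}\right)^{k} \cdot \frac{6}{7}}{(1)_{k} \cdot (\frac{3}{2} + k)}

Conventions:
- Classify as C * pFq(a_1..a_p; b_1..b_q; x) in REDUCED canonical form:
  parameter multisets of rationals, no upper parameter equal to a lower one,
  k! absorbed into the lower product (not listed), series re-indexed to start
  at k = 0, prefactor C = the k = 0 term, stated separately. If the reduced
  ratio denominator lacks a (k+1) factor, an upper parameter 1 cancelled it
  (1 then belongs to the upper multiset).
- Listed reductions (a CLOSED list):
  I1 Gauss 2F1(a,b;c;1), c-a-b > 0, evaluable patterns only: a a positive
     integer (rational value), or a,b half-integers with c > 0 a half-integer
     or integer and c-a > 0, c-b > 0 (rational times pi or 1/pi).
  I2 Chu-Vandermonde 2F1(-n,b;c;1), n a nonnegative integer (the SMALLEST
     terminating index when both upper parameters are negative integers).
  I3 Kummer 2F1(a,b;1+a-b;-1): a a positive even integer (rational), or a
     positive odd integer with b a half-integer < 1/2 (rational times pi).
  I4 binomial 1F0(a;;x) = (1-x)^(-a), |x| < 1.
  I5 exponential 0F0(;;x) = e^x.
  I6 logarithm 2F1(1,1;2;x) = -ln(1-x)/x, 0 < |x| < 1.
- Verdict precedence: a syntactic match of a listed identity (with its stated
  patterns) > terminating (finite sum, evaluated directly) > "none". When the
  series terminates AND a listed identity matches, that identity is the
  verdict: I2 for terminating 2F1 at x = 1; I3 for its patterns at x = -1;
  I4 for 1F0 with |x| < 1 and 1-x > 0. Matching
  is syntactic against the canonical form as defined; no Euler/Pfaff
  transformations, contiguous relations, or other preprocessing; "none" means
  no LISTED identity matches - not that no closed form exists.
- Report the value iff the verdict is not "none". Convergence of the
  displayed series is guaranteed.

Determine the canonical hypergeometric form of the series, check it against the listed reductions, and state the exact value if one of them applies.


Classification (C = \frac{6}{7}): 0F0 with upper {-}, lower {-}, argument x = -\frac{2}{7}. Verdict: exponential (I5) applies (the 0F0 exponential series at x = -\frac{2}{7}). Sum: \frac{6}{7} \cdot e^{-\frac{2}{7}}.

Structural cue: from the first term \frac{6}{7}: k + 3/2 divides numerator and denominator alike; C = 6/7 after cancelling.
Consecutive-term ratio: r(k) = -\frac{2}{7} * 1 / [(k+1)] - poly over poly, x = -\frac{2}{7} from leading terms; C = \frac{6}{7} at k = 0.


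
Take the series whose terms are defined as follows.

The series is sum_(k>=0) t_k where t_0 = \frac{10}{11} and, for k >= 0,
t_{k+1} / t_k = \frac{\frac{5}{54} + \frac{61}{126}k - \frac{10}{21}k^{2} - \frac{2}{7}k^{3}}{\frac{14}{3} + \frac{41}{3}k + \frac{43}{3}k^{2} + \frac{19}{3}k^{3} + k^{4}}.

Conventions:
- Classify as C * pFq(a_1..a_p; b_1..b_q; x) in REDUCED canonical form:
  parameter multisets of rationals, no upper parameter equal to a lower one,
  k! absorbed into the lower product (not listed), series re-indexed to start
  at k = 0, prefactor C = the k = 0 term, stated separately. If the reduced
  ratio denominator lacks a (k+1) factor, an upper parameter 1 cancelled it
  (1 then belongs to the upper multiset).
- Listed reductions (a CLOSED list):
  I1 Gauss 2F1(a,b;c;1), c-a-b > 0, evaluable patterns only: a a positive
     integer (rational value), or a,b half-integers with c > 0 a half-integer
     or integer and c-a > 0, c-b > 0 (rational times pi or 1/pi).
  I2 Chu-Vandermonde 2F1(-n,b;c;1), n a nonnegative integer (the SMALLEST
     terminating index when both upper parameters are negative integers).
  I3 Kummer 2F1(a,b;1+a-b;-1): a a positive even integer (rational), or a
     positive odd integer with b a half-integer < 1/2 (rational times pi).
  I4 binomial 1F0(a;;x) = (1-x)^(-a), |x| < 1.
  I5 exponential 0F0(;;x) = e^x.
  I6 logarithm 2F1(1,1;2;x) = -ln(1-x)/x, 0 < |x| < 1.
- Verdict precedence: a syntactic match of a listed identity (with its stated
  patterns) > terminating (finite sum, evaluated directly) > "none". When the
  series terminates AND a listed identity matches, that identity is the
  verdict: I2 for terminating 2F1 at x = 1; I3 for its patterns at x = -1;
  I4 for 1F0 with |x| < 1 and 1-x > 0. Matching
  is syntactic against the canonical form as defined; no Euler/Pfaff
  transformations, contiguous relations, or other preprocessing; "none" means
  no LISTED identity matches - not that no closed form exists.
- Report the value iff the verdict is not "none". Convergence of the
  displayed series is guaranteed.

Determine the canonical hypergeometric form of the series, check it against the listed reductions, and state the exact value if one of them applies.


With C = \frac{10}{11}: the canonical form is 2F2(-\frac{5}{6}, \frac{1}{6}; 1, 2; -\frac{2}{7}). Verdict: none here - no I1-I6 shape fits x = -\frac{2}{7} with lower {1, 2}.

Structural cue: t_0 = \frac{10}{11} here, and the parameter 7/3 appears in both the upper and lower lists and cancels.
Adjacent-term ratio: r(k) = -\frac{2}{7} * (k-\frac{5}{6}) (k+\frac{1}{6}) / [(k+1) (k+2) (k+1)] - rational in k, leading ratio -\frac{2}{7}; with t_0 = \frac{10}{11}, classification follows.


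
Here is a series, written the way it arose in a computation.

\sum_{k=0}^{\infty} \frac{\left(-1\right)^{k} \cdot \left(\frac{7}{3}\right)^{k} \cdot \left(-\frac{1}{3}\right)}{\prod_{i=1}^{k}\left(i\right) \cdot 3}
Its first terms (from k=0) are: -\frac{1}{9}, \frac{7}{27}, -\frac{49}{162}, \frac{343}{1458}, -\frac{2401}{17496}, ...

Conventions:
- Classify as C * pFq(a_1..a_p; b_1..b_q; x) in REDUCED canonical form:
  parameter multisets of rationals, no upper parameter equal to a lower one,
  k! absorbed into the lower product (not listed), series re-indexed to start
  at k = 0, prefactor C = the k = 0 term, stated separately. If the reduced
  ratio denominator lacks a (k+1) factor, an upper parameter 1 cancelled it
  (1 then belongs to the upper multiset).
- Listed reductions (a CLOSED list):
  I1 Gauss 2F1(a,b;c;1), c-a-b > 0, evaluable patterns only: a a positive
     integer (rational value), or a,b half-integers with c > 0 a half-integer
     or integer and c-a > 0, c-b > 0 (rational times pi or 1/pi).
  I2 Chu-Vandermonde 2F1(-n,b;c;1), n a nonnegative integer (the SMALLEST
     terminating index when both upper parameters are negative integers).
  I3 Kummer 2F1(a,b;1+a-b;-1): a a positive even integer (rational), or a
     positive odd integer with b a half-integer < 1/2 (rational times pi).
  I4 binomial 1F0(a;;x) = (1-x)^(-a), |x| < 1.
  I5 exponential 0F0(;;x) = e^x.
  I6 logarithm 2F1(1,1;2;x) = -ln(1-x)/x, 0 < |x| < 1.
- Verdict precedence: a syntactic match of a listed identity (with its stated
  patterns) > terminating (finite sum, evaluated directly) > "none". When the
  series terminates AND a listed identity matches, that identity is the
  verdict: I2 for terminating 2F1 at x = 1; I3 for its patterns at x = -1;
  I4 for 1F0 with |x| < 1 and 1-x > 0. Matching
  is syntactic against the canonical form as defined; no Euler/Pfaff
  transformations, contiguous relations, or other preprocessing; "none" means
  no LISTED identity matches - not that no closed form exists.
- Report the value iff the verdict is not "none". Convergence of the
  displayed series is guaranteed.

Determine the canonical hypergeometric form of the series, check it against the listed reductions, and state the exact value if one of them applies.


Reduced: x = -\frac{7}{3}, 0F0, upper = {-}, lower = {-}, C = -\frac{1}{9}. Verdict: this is exponential (I5) (the 0F0 exponential series at x = -\frac{7}{3}). Exact value: \left(-\frac{1}{9}\right) \cdot e^{-\frac{7}{3}}.

The tell: t_0 being -\frac{1}{9}, the product of the first k integers (C = -1/9) is k!.
Ratio: r(k) = -\frac{7}{3} * 1 / [(k+1)] - poly over poly, x = -\frac{7}{3} from leading terms; C = -\frac{1}{9} at k = 0.


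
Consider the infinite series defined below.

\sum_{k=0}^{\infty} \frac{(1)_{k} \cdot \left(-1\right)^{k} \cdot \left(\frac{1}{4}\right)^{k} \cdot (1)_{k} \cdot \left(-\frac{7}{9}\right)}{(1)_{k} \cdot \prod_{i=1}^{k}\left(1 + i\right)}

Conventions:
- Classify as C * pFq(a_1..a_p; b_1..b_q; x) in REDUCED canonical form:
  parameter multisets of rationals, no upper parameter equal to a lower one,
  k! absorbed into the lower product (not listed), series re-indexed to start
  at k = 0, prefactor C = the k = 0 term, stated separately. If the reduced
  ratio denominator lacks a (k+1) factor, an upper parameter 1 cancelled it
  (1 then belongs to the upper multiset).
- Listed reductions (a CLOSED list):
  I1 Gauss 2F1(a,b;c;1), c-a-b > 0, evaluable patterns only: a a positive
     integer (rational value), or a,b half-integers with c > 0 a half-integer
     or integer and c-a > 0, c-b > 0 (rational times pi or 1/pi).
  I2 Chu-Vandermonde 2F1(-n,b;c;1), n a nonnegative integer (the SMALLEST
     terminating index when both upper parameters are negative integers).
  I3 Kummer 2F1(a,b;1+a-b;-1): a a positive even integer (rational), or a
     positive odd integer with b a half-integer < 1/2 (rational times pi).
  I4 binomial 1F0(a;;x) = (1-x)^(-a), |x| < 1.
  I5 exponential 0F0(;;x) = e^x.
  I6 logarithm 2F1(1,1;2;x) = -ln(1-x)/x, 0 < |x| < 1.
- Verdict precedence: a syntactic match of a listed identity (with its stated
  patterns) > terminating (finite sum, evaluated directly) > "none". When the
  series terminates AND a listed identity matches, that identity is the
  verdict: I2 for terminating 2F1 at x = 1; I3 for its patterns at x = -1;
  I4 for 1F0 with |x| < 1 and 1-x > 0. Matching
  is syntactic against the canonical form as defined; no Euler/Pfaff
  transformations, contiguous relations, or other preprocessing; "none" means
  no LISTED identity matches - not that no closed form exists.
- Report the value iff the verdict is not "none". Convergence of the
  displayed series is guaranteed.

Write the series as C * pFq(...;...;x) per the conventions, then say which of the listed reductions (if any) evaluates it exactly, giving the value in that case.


x = -\frac{1}{4} here; the reduced form reads 2F1, upper {1, 1}, lower {2}, C = -\frac{7}{9}. Verdict: the logarithmic series (I6) fires (the logarithm: parameters (1,1;2), x = -\frac{1}{4}). Its exact value is \left(-\frac{28}{9}\right) \cdot \ln\left(\frac{5}{4}\right).

Key step: x = -\frac{1}{4} and the (-1)^k factor (prefactor -7/9) folds into the argument's sign.
Consecutive-term ratio: r(k) = -\frac{1}{4} * (k+1) (k+1) / [(k+2) (k+1)] ; factor over Q: parameters, x = -\frac{1}{4}, and C = -\frac{7}{9}.


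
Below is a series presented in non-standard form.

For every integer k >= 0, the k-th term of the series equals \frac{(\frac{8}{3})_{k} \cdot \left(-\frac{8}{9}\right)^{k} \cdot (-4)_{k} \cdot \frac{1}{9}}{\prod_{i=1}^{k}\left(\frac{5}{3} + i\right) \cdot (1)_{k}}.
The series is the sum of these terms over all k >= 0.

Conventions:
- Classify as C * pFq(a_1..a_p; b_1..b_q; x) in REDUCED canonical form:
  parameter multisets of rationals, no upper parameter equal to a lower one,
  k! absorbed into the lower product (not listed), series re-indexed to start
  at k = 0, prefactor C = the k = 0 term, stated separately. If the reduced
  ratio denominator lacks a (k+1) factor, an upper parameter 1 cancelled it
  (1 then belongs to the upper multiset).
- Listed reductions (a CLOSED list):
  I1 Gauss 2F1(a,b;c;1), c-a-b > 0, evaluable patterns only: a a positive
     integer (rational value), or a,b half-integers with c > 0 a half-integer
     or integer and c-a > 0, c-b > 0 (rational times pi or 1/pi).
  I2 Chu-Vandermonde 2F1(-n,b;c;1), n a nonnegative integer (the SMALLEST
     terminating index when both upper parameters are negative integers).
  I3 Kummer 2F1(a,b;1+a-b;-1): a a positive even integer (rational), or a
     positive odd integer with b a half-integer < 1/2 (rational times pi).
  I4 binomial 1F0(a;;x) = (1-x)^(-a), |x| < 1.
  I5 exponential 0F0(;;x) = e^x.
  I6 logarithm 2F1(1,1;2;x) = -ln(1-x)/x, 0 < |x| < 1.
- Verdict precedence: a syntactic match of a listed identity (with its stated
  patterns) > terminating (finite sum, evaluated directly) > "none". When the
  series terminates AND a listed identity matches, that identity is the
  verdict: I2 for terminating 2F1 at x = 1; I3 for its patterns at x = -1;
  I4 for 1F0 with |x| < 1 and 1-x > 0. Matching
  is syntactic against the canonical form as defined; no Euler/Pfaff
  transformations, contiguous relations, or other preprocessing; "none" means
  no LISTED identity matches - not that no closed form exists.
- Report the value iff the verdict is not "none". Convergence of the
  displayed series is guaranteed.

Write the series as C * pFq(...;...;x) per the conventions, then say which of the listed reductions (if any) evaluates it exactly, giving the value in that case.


At argument -\frac{8}{9}: a 1F0 with upper {-4}, lower {-}, scaled by C = \frac{1}{9}. Verdict (x = -\frac{8}{9}): the binomial series (I4) applies (the 1F0 binomial series: exponent 4, x = -\frac{8}{9}). Exact value: \frac{83521}{59049}.

First insight: t_0 = \frac{1}{9} here, and the lower running product (C = 1/9) is a rising factorial.
Ratio: r(k) = -\frac{8}{9} * (k-4) / [(k+1)] - poly over poly, x = -\frac{8}{9} from leading terms; C = \frac{1}{9} at k = 0.


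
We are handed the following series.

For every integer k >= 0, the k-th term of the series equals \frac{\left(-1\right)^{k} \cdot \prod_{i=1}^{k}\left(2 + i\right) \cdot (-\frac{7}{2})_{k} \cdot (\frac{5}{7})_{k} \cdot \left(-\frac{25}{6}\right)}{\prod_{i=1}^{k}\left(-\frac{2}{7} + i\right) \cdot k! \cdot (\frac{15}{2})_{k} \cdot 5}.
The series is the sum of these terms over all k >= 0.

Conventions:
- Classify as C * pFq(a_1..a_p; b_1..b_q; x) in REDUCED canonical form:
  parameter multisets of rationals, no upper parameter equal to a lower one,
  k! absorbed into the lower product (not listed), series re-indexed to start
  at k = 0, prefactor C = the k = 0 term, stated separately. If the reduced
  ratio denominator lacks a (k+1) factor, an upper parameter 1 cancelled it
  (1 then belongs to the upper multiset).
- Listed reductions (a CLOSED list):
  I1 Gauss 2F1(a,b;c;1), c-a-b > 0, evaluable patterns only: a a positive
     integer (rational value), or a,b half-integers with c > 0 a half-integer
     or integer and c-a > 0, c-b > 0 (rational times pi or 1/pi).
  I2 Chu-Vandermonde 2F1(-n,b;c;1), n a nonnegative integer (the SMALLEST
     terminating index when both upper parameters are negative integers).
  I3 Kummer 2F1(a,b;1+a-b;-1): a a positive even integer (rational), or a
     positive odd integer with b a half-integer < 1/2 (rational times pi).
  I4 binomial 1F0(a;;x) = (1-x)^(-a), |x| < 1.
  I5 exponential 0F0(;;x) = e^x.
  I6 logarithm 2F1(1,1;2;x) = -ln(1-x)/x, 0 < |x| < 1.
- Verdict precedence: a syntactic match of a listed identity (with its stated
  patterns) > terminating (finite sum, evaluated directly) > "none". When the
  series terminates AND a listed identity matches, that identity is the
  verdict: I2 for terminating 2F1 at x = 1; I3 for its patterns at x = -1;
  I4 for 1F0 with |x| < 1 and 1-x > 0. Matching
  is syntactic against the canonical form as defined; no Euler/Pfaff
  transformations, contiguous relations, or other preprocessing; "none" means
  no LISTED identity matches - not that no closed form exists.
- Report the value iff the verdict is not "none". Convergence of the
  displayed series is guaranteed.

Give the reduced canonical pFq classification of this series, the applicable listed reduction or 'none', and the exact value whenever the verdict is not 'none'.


At argument -1: a 2F1 with upper {-\frac{7}{2}, 3}, lower {\frac{15}{2}}, scaled by C = -\frac{5}{6}. Verdict: Kummer's theorem (I3) matches (x = -1; c = \frac{15}{2} equals 1+a-b for upper {-\frac{7}{2}, 3}: listed pattern). Sum: \left(-\frac{15015}{16384}\right) \cdot \pi.

Key step: with t_0 = -\frac{5}{6}, the lower running product (prefactor -5/6) is a rising factorial.
Step ratio: r(k) = -1 * (k-\frac{7}{2}) (k+3) / [(k+\frac{15}{2}) (k+1)] - rational in k, leading ratio -1; with t_0 = -\frac{5}{6}, classification follows.


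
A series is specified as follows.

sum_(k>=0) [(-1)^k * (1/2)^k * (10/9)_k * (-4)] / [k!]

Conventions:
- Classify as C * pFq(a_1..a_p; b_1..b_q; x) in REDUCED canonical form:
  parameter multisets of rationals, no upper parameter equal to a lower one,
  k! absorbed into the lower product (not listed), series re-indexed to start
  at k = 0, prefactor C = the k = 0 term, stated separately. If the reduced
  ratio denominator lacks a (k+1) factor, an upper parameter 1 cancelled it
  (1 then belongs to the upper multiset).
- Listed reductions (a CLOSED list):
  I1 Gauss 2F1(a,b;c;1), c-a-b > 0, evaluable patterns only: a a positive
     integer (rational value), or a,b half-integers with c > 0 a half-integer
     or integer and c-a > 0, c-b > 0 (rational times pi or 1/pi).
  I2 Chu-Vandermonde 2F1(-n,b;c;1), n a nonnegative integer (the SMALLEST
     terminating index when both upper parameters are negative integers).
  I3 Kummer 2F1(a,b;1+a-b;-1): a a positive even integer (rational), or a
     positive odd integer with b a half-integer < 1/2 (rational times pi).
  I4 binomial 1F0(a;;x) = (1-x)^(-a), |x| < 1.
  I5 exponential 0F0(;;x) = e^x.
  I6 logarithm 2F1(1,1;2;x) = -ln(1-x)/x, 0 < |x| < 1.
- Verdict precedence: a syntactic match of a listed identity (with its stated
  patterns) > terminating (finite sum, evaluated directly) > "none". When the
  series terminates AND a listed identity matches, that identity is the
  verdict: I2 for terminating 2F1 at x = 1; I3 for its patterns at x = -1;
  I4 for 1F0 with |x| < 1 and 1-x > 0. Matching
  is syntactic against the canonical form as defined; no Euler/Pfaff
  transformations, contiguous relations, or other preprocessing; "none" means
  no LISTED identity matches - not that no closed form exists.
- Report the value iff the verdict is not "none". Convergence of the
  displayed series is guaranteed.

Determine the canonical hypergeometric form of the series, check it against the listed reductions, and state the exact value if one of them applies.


x = -1/2 here; the reduced form reads 1F0, upper {10/9}, lower {-}, C = -4. Verdict: this is the I4 binomial reduction (the 1F0 binomial series: exponent -10/9, x = -1/2). Hence: (-4) * (3/2)^(-10/9).

Key observation: with t_0 = -4, the (-1)^k factor (C = -4) folds into the argument's sign.
Term ratio: r(k) = (-1/2) * (k+10/9) / [(k+1)] - poly over poly, x = (-1/2) from leading terms; C = -4 at k = 0.


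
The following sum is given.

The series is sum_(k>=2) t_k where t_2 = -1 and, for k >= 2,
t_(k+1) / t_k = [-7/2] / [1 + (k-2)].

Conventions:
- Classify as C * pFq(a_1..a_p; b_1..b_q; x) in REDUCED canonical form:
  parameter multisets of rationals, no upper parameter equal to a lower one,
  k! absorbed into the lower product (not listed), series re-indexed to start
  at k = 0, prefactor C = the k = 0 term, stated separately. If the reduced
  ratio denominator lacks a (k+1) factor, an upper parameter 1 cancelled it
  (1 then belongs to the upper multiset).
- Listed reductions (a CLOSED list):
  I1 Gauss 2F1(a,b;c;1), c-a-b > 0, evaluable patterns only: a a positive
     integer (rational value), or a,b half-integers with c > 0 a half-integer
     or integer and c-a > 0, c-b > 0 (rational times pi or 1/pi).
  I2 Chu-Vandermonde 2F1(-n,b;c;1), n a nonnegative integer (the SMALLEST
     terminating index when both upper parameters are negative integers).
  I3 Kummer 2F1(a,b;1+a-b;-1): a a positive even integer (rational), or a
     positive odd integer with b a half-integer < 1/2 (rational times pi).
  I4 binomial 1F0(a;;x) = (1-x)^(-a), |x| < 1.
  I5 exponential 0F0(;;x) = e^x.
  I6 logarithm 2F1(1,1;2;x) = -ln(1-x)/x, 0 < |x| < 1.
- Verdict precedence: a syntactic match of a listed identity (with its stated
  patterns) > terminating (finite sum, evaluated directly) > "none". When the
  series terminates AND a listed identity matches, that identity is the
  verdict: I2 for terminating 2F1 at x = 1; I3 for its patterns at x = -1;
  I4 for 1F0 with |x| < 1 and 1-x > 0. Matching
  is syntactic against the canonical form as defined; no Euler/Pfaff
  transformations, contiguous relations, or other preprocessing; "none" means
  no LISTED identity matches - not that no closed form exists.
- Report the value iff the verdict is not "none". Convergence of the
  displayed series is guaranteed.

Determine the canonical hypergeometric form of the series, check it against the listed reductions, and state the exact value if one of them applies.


x = -7/2 here; the reduced form reads 0F0, upper {-}, lower {-}, C = -1. Verdict: exponential (I5) matches (the 0F0 exponential series at x = -7/2). Value: (-1) * e^(-7/2).

Key step: t_0 being -1, the expanded ratio factors over Q; prefactor -1, roots give parameters.
Consecutive-term ratio: r(k) = (-7/2) * 1 / [(k+1)] ; factor over Q: parameters, x = (-7/2), and C = -1.


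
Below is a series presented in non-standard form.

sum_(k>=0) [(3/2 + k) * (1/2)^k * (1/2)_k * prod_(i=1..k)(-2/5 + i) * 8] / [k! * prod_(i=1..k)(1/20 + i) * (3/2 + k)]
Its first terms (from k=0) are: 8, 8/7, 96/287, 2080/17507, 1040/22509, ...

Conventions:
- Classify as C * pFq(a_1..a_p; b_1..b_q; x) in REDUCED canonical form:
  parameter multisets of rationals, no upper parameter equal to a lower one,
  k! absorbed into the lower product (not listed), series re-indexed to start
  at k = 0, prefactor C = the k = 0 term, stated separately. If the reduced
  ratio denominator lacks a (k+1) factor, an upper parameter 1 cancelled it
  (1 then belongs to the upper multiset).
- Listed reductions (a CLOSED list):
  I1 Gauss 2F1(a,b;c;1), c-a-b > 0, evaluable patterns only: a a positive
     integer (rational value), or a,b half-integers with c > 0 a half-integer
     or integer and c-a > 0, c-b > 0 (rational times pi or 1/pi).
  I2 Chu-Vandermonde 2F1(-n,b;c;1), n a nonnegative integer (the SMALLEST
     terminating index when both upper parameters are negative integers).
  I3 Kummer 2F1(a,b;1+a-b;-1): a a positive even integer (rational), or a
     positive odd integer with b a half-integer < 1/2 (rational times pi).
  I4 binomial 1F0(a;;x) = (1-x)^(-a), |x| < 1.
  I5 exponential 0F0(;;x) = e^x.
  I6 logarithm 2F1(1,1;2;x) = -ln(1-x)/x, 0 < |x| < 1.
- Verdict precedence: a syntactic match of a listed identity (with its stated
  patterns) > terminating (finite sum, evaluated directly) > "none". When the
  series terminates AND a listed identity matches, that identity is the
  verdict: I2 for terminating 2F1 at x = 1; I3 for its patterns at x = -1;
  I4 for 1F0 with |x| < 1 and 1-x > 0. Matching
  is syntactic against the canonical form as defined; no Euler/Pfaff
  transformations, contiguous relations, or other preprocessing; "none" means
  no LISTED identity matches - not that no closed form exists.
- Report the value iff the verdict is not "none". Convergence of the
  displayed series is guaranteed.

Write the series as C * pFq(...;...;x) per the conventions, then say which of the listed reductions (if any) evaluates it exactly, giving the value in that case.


Prefactor 8, argument 1/2: 2F1 with upper {1/2, 3/5} over lower {21/20}. Verdict: none - this 2F1 at x = 1/2 matches no listed pattern, and upper {1/2, 3/5} holds no stopper.

Structural cue: x = (1/2) and the running product (C = 8) telescopes to a rising factorial.
Step ratio: r(k) = (1/2) * (k+1/2) (k+3/5) / [(k+21/20) (k+1)] - poly over poly, x = (1/2) from leading terms; C = 8 at k = 0.


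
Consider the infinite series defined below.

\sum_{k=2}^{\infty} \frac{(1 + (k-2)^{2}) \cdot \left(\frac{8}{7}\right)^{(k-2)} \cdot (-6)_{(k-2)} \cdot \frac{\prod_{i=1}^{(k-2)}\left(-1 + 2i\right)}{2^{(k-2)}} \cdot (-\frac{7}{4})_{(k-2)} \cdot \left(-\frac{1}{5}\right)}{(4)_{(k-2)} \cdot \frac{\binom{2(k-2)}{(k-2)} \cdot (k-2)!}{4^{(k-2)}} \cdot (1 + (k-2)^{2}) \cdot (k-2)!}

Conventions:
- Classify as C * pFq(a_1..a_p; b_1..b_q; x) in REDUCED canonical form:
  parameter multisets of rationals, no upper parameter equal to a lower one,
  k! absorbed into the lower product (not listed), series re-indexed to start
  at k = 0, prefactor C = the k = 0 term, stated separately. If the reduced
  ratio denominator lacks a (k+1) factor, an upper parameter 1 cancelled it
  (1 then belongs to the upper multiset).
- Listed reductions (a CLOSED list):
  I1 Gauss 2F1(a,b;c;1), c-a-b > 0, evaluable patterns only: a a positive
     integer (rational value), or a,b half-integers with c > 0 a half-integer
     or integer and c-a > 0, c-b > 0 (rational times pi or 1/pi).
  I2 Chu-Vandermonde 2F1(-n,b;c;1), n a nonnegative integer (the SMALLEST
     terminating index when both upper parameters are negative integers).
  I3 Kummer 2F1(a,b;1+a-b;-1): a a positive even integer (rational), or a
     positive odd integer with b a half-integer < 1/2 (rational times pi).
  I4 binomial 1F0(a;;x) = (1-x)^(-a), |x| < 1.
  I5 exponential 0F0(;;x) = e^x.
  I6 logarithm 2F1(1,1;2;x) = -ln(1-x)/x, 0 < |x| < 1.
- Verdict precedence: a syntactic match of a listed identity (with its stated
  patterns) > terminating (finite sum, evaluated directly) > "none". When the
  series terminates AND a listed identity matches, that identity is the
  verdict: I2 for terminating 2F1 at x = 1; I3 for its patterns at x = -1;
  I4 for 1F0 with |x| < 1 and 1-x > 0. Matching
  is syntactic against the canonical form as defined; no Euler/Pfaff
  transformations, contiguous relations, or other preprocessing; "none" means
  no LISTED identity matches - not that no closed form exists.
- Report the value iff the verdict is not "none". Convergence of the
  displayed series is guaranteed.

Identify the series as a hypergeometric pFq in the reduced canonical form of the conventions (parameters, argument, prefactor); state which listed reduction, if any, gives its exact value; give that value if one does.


Canonical form: C = -\frac{1}{5} times 2F1 with upper {-6, -\frac{7}{4}}, lower {4}, x = \frac{8}{7}. Verdict: terminating (-6 upstairs). 7 nonzero terms in all; added directly. Value: -\frac{613549}{588245}.

Structural cue: t_0 = -\frac{1}{5} here, and the lower central binomial (prefactor -1/5) hides (1/2)_k.
Ratio: r(k) = \frac{8}{7} * (k-6) (k-\frac{7}{4}) / [(k+4) (k+1)] - rational; roots negated = parameters, x = \frac{8}{7}, C = -\frac{1}{5}.


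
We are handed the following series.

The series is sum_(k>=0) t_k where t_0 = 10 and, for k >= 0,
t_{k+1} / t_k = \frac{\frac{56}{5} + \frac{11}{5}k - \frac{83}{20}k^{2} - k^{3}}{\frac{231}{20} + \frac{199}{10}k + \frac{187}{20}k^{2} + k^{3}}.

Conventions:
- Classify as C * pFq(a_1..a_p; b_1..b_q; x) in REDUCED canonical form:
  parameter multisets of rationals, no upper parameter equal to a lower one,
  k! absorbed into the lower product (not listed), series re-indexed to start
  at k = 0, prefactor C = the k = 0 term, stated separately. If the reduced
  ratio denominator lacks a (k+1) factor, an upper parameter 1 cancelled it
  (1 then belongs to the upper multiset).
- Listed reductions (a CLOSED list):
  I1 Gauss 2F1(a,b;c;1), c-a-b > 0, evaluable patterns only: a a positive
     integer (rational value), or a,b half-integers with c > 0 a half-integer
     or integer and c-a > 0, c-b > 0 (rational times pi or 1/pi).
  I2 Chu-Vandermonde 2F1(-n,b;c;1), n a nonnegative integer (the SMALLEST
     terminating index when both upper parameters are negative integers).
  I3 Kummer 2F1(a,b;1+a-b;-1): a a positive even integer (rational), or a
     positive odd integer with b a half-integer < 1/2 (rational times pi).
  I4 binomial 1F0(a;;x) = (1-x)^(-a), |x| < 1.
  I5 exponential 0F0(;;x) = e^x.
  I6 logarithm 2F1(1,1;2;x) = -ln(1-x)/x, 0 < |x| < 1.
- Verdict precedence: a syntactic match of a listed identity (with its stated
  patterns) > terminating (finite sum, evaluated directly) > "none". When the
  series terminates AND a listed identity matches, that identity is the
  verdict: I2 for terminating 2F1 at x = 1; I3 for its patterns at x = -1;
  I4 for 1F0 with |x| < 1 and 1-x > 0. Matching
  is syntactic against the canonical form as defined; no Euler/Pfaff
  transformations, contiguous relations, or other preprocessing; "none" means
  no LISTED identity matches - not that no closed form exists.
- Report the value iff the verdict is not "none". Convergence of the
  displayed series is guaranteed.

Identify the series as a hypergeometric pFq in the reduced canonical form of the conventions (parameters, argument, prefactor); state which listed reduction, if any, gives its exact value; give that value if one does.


The series (x = -1) is 2F1: upper {-\frac{8}{5}, 4}, lower {\frac{33}{5}}, prefactor 10. Verdict: Kummer's theorem (I3) matches (x = -1; c = \frac{33}{5} equals 1+a-b for upper {-\frac{8}{5}, 4}: listed pattern). Exact value: \frac{322}{15}.

First insight: from the first term 10: factor the ratio over Q (C = 10, x = -1): negated roots = parameters.
Term ratio: r(k) = -1 * (k-\frac{8}{5}) (k+4) / [(k+\frac{33}{5}) (k+1)] - poly over poly, x = -1 from leading terms; C = 10 at k = 0.
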